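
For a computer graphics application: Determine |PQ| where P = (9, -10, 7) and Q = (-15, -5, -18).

d = √[(x₂-x₁)² + (y₂-y₁)² + (z₂-z₁)²]
  = √[(-24)² + 5² + (-25)²]
  = √[576 + 25 + 625]
  = √1226
  ≈ 35.01

35.01


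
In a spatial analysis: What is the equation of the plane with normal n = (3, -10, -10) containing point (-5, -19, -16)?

The plane through P with normal n = (a, b, c) satisfies n·(r - P) = 0,
i.e. ax + by + cz = a·x₀ + b·y₀ + c·z₀.
d = 3·(-5) + (-10)·(-19) + (-10)·(-16)
  = -15 + 190 + 160
  = 335
Equation: 3x - 10y - 10z = 335

3x - 10y - 10z = 335


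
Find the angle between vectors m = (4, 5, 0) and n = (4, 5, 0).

m·n = 4·4 + 5·5 + 0·0 = 16 + 25 + 0 = 41
|m| = √(4² + 5² + 0²) = √41 ≈ 6.403
|n| = √(4² + 5² + 0²) = √41 ≈ 6.403
cos θ = (m·n)/(|m||n|) = 41/(6.403·6.403) ≈ 1
θ = arccos(1) ≈ 0°

0°


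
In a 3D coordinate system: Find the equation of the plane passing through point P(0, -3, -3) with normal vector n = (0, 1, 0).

The plane through P with normal n = (a, b, c) satisfies n·(r - P) = 0,
i.e. ax + by + cz = a·x₀ + b·y₀ + c·z₀.
d = 0·0 + 1·(-3) + 0·(-3)
  = 0 - 3 + 0
  = -3
Equation: y = -3

y = -3


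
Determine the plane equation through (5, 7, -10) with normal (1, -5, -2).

The plane through P with normal n = (a, b, c) satisfies n·(r - P) = 0,
i.e. ax + by + cz = a·x₀ + b·y₀ + c·z₀.
d = 1·5 + (-5)·7 + (-2)·(-10)
  = 5 - 35 + 20
  = -10
Equation: x - 5y - 2z = -10

x - 5y - 2z = -10


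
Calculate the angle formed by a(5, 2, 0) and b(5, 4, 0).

a·b = 5·5 + 2·4 + 0·0 = 25 + 8 + 0 = 33
|a| = √(5² + 2² + 0²) = √29 ≈ 5.385
|b| = √(5² + 4² + 0²) = √41 ≈ 6.403
cos θ = (a·b)/(|a||b|) = 33/(5.385·6.403) ≈ 0.957
θ = arccos(0.957) ≈ 16.86°

16.86°


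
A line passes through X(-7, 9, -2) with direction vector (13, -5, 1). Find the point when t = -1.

P(t) = X + t·d
  = (-7 + 13·(-1), 9 + (-5)·(-1), -2 + 1·(-1))
  = (-7 - 13, 9 + 5, -2 - 1)
  = (-20, 14, -3)

(-20, 14, -3)


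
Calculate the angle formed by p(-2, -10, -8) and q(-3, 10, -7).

p·q = (-2)·(-3) + (-10)·10 + (-8)·(-7) = 6 - 100 + 56 = -38
|p| = √((-2)² + (-10)² + (-8)²) = √168 ≈ 12.96
|q| = √((-3)² + 10² + (-7)²) = √158 ≈ 12.57
cos θ = (p·q)/(|p||q|) = -38/(12.96·12.57) ≈ -0.2332
θ = arccos(-0.2332) ≈ 103.5°

103.5°


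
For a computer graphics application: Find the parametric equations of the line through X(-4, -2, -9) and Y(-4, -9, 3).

Direction vector d = Y - X = (-4 + 4, -9 + 2, 3 + 9) = (0, -7, 12)
Parametric form r = X + t·d:
x = -4, y = -2 - 7t, z = -9 + 12t

x = -4, y = -2 - 7t, z = -9 + 12t


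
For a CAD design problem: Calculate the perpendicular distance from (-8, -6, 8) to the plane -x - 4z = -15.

distance = |a·x₀ + b·y₀ + c·z₀ - d| / √(a² + b² + c²)
  = |(-1)·(-8) + 0·(-6) + (-4)·8 - (-15)| / √((-1)² + 0² + (-4)²)
  = |8 + 0 - 32 + 15| / √(1 + 0 + 16)
  = |-9| / √17
  = 9 / 4.123
  ≈ 2.183

2.183


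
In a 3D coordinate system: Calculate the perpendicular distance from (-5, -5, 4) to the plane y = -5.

distance = |a·x₀ + b·y₀ + c·z₀ - d| / √(a² + b² + c²)
  = |0·(-5) + 1·(-5) + 0·4 - (-5)| / √(0² + 1² + 0²)
  = |0 - 5 + 0 + 5| / √(0 + 1 + 0)
  = |0| / √1
  = 0 / 1
  ≈ 0

0


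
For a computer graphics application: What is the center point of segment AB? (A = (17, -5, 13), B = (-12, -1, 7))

M = ((x₁+x₂)/2, (y₁+y₂)/2, (z₁+z₂)/2)
  = ((17 - 12)/2, (-5 - 1)/2, (13 + 7)/2)
  = (5/2, -6/2, 20/2)
  = (2.5, -3, 10)

(2.5, -3, 10)


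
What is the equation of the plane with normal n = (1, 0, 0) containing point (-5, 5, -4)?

The plane through P with normal n = (a, b, c) satisfies n·(r - P) = 0,
i.e. ax + by + cz = a·x₀ + b·y₀ + c·z₀.
d = 1·(-5) + 0·5 + 0·(-4)
  = -5 + 0 + 0
  = -5
Equation: x = -5

x = -5


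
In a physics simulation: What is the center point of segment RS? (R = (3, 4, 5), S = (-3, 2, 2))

M = ((x₁+x₂)/2, (y₁+y₂)/2, (z₁+z₂)/2)
  = ((3 - 3)/2, (4 + 2)/2, (5 + 2)/2)
  = (0/2, 6/2, 7/2)
  = (0, 3, 3.5)

(0, 3, 3.5)


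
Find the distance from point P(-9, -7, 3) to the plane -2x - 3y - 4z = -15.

distance = |a·x₀ + b·y₀ + c·z₀ - d| / √(a² + b² + c²)
  = |(-2)·(-9) + (-3)·(-7) + (-4)·3 - (-15)| / √((-2)² + (-3)² + (-4)²)
  = |18 + 21 - 12 + 15| / √(4 + 9 + 16)
  = |42| / √29
  = 42 / 5.385
  ≈ 7.799

7.799


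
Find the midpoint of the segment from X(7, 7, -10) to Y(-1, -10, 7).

M = ((x₁+x₂)/2, (y₁+y₂)/2, (z₁+z₂)/2)
  = ((7 - 1)/2, (7 - 10)/2, (-10 + 7)/2)
  = (6/2, -3/2, -3/2)
  = (3, -1.5, -1.5)

(3, -1.5, -1.5)


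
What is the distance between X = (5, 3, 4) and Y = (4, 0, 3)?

d = √[(x₂-x₁)² + (y₂-y₁)² + (z₂-z₁)²]
  = √[(-1)² + (-3)² + (-1)²]
  = √[1 + 9 + 1]
  = √11
  ≈ 3.317

3.317


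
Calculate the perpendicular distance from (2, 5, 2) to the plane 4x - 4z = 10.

distance = |a·x₀ + b·y₀ + c·z₀ - d| / √(a² + b² + c²)
  = |4·2 + 0·5 + (-4)·2 - 10| / √(4² + 0² + (-4)²)
  = |8 + 0 - 8 - 10| / √(16 + 0 + 16)
  = |-10| / √32
  = 10 / 5.657
  ≈ 1.768

1.768


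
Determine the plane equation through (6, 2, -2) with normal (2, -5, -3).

The plane through P with normal n = (a, b, c) satisfies n·(r - P) = 0,
i.e. ax + by + cz = a·x₀ + b·y₀ + c·z₀.
d = 2·6 + (-5)·2 + (-3)·(-2)
  = 12 - 10 + 6
  = 8
Equation: 2x - 5y - 3z = 8

2x - 5y - 3z = 8


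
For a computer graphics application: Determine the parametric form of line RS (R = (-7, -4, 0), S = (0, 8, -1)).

Direction vector d = S - R = (0 + 7, 8 + 4, -1 + 0) = (7, 12, -1)
Parametric form r = R + t·d:
x = -7 + 7t, y = -4 + 12t, z = 0 - t

x = -7 + 7t, y = -4 + 12t, z = 0 - t


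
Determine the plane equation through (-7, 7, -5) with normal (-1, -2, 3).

The plane through P with normal n = (a, b, c) satisfies n·(r - P) = 0,
i.e. ax + by + cz = a·x₀ + b·y₀ + c·z₀.
d = (-1)·(-7) + (-2)·7 + 3·(-5)
  = 7 - 14 - 15
  = -22
Equation: -x - 2y + 3z = -22

-x - 2y + 3z = -22


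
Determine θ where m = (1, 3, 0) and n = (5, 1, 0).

m·n = 1·5 + 3·1 + 0·0 = 5 + 3 + 0 = 8
|m| = √(1² + 3² + 0²) = √10 ≈ 3.162
|n| = √(5² + 1² + 0²) = √26 ≈ 5.099
cos θ = (m·n)/(|m||n|) = 8/(3.162·5.099) ≈ 0.4961
θ = arccos(0.4961) ≈ 60.26°

60.26°


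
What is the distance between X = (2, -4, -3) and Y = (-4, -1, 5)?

d = √[(x₂-x₁)² + (y₂-y₁)² + (z₂-z₁)²]
  = √[(-6)² + 3² + 8²]
  = √[36 + 9 + 64]
  = √109
  ≈ 10.44

10.44


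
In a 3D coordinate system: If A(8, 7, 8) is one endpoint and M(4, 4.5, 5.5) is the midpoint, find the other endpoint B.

B = 2M - A
  = (2·4 - 8, 2·4.5 - 7, 2·5.5 - 8)
  = (8 - 8, 9 - 7, 11 - 8)
  = (0, 2, 3)

(0, 2, 3)


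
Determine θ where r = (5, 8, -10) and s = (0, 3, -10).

r·s = 5·0 + 8·3 + (-10)·(-10) = 0 + 24 + 100 = 124
|r| = √(5² + 8² + (-10)²) = √189 ≈ 13.75
|s| = √(0² + 3² + (-10)²) = √109 ≈ 10.44
cos θ = (r·s)/(|r||s|) = 124/(13.75·10.44) ≈ 0.8639
θ = arccos(0.8639) ≈ 30.24°

30.24°


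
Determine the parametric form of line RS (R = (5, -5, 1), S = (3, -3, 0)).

Direction vector d = S - R = (3 - 5, -3 + 5, 0 - 1) = (-2, 2, -1)
Parametric form r = R + t·d:
x = 5 - 2t, y = -5 + 2t, z = 1 - t

x = 5 - 2t, y = -5 + 2t, z = 1 - t


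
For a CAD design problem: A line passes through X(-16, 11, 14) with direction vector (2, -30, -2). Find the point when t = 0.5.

P(t) = X + t·d
  = (-16 + 2·0.5, 11 + (-30)·0.5, 14 + (-2)·0.5)
  = (-16 + 1, 11 - 15, 14 - 1)
  = (-15, -4, 13)

(-15, -4, 13)


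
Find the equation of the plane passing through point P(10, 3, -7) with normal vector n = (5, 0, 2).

The plane through P with normal n = (a, b, c) satisfies n·(r - P) = 0,
i.e. ax + by + cz = a·x₀ + b·y₀ + c·z₀.
d = 5·10 + 0·3 + 2·(-7)
  = 50 + 0 - 14
  = 36
Equation: 5x + 2z = 36

5x + 2z = 36


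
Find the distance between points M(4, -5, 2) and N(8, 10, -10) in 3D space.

d = √[(x₂-x₁)² + (y₂-y₁)² + (z₂-z₁)²]
  = √[4² + 15² + (-12)²]
  = √[16 + 225 + 144]
  = √385
  ≈ 19.62

19.62


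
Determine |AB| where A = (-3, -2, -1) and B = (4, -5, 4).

d = √[(x₂-x₁)² + (y₂-y₁)² + (z₂-z₁)²]
  = √[7² + (-3)² + 5²]
  = √[49 + 9 + 25]
  = √83
  ≈ 9.11

9.11


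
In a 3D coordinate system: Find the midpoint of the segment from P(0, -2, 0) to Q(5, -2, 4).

M = ((x₁+x₂)/2, (y₁+y₂)/2, (z₁+z₂)/2)
  = ((0 + 5)/2, (-2 - 2)/2, (0 + 4)/2)
  = (5/2, -4/2, 4/2)
  = (2.5, -2, 2)

(2.5, -2, 2)


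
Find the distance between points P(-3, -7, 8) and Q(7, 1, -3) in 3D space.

d = √[(x₂-x₁)² + (y₂-y₁)² + (z₂-z₁)²]
  = √[10² + 8² + (-11)²]
  = √[100 + 64 + 121]
  = √285
  ≈ 16.88

16.88


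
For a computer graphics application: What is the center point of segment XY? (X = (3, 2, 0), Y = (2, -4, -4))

M = ((x₁+x₂)/2, (y₁+y₂)/2, (z₁+z₂)/2)
  = ((3 + 2)/2, (2 - 4)/2, (0 - 4)/2)
  = (5/2, -2/2, -4/2)
  = (2.5, -1, -2)

(2.5, -1, -2)


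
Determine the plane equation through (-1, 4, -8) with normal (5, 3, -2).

The plane through P with normal n = (a, b, c) satisfies n·(r - P) = 0,
i.e. ax + by + cz = a·x₀ + b·y₀ + c·z₀.
d = 5·(-1) + 3·4 + (-2)·(-8)
  = -5 + 12 + 16
  = 23
Equation: 5x + 3y - 2z = 23

5x + 3y - 2z = 23


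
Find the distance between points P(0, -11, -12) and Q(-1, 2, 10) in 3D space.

d = √[(x₂-x₁)² + (y₂-y₁)² + (z₂-z₁)²]
  = √[(-1)² + 13² + 22²]
  = √[1 + 169 + 484]
  = √654
  ≈ 25.57

25.57


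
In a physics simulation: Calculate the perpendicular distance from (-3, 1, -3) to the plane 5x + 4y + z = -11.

distance = |a·x₀ + b·y₀ + c·z₀ - d| / √(a² + b² + c²)
  = |5·(-3) + 4·1 + 1·(-3) - (-11)| / √(5² + 4² + 1²)
  = |-15 + 4 - 3 + 11| / √(25 + 16 + 1)
  = |-3| / √42
  = 3 / 6.481
  ≈ 0.4629

0.4629


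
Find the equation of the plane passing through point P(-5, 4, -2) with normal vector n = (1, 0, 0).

The plane through P with normal n = (a, b, c) satisfies n·(r - P) = 0,
i.e. ax + by + cz = a·x₀ + b·y₀ + c·z₀.
d = 1·(-5) + 0·4 + 0·(-2)
  = -5 + 0 + 0
  = -5
Equation: x = -5

x = -5


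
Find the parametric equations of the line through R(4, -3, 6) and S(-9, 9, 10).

Direction vector d = S - R = (-9 - 4, 9 + 3, 10 - 6) = (-13, 12, 4)
Parametric form r = R + t·d:
x = 4 - 13t, y = -3 + 12t, z = 6 + 4t

x = 4 - 13t, y = -3 + 12t, z = 6 + 4t


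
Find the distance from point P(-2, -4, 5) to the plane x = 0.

distance = |a·x₀ + b·y₀ + c·z₀ - d| / √(a² + b² + c²)
  = |1·(-2) + 0·(-4) + 0·5 - 0| / √(1² + 0² + 0²)
  = |-2 + 0 + 0 + 0| / √(1 + 0 + 0)
  = |-2| / √1
  = 2 / 1
  ≈ 2

2


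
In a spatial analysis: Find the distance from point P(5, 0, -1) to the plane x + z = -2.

distance = |a·x₀ + b·y₀ + c·z₀ - d| / √(a² + b² + c²)
  = |1·5 + 0·0 + 1·(-1) - (-2)| / √(1² + 0² + 1²)
  = |5 + 0 - 1 + 2| / √(1 + 0 + 1)
  = |6| / √2
  = 6 / 1.414
  ≈ 4.243

4.243


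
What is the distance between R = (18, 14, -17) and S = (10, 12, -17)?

d = √[(x₂-x₁)² + (y₂-y₁)² + (z₂-z₁)²]
  = √[(-8)² + (-2)² + 0²]
  = √[64 + 4 + 0]
  = √68
  ≈ 8.246

8.246


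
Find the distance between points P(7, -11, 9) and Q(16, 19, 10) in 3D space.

d = √[(x₂-x₁)² + (y₂-y₁)² + (z₂-z₁)²]
  = √[9² + 30² + 1²]
  = √[81 + 900 + 1]
  = √982
  ≈ 31.34

31.34


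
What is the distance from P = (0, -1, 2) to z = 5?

distance = |a·x₀ + b·y₀ + c·z₀ - d| / √(a² + b² + c²)
  = |0·0 + 0·(-1) + 1·2 - 5| / √(0² + 0² + 1²)
  = |0 + 0 + 2 - 5| / √(0 + 0 + 1)
  = |-3| / √1
  = 3 / 1
  ≈ 3

3


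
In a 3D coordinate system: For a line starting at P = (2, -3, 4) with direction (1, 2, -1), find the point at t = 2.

P(t) = P + t·d
  = (2 + 1·2, -3 + 2·2, 4 + (-1)·2)
  = (2 + 2, -3 + 4, 4 - 2)
  = (4, 1, 2)

(4, 1, 2)


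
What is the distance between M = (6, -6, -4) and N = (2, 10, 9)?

d = √[(x₂-x₁)² + (y₂-y₁)² + (z₂-z₁)²]
  = √[(-4)² + 16² + 13²]
  = √[16 + 256 + 169]
  = √441
  ≈ 21

21


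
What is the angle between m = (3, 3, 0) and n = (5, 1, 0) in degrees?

m·n = 3·5 + 3·1 + 0·0 = 15 + 3 + 0 = 18
|m| = √(3² + 3² + 0²) = √18 ≈ 4.243
|n| = √(5² + 1² + 0²) = √26 ≈ 5.099
cos θ = (m·n)/(|m||n|) = 18/(4.243·5.099) ≈ 0.8321
θ = arccos(0.8321) ≈ 33.69°

33.69°


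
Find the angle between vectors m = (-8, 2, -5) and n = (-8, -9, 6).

m·n = (-8)·(-8) + 2·(-9) + (-5)·6 = 64 - 18 - 30 = 16
|m| = √((-8)² + 2² + (-5)²) = √93 ≈ 9.644
|n| = √((-8)² + (-9)² + 6²) = √181 ≈ 13.45
cos θ = (m·n)/(|m||n|) = 16/(9.644·13.45) ≈ 0.1233
θ = arccos(0.1233) ≈ 82.92°

82.92°


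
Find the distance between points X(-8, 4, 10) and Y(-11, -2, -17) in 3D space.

d = √[(x₂-x₁)² + (y₂-y₁)² + (z₂-z₁)²]
  = √[(-3)² + (-6)² + (-27)²]
  = √[9 + 36 + 729]
  = √774
  ≈ 27.82

27.82


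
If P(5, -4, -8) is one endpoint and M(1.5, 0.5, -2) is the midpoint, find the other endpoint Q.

Q = 2M - P
  = (2·1.5 - 5, 2·0.5 - (-4), 2·(-2) - (-8))
  = (3 - 5, 1 + 4, -4 + 8)
  = (-2, 5, 4)

(-2, 5, 4)


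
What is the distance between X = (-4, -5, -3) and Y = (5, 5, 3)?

d = √[(x₂-x₁)² + (y₂-y₁)² + (z₂-z₁)²]
  = √[9² + 10² + 6²]
  = √[81 + 100 + 36]
  = √217
  ≈ 14.73

14.73


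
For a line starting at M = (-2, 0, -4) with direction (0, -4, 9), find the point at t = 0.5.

P(t) = M + t·d
  = (-2 + 0·0.5, 0 + (-4)·0.5, -4 + 9·0.5)
  = (-2 + 0, 0 - 2, -4 + 4.5)
  = (-2, -2, 0.5)

(-2, -2, 0.5)


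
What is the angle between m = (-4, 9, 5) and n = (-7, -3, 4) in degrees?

m·n = (-4)·(-7) + 9·(-3) + 5·4 = 28 - 27 + 20 = 21
|m| = √((-4)² + 9² + 5²) = √122 ≈ 11.05
|n| = √((-7)² + (-3)² + 4²) = √74 ≈ 8.602
cos θ = (m·n)/(|m||n|) = 21/(11.05·8.602) ≈ 0.221
θ = arccos(0.221) ≈ 77.23°

77.23°


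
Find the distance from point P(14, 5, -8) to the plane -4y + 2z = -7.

distance = |a·x₀ + b·y₀ + c·z₀ - d| / √(a² + b² + c²)
  = |0·14 + (-4)·5 + 2·(-8) - (-7)| / √(0² + (-4)² + 2²)
  = |0 - 20 - 16 + 7| / √(0 + 16 + 4)
  = |-29| / √20
  = 29 / 4.472
  ≈ 6.485

6.485


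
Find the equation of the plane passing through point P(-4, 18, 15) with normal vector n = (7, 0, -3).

The plane through P with normal n = (a, b, c) satisfies n·(r - P) = 0,
i.e. ax + by + cz = a·x₀ + b·y₀ + c·z₀.
d = 7·(-4) + 0·18 + (-3)·15
  = -28 + 0 - 45
  = -73
Equation: 7x - 3z = -73

7x - 3z = -73


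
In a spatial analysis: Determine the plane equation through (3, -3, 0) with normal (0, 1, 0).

The plane through P with normal n = (a, b, c) satisfies n·(r - P) = 0,
i.e. ax + by + cz = a·x₀ + b·y₀ + c·z₀.
d = 0·3 + 1·(-3) + 0·0
  = 0 - 3 + 0
  = -3
Equation: y = -3

y = -3


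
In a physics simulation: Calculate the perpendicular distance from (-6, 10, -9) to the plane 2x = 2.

distance = |a·x₀ + b·y₀ + c·z₀ - d| / √(a² + b² + c²)
  = |2·(-6) + 0·10 + 0·(-9) - 2| / √(2² + 0² + 0²)
  = |-12 + 0 + 0 - 2| / √(4 + 0 + 0)
  = |-14| / √4
  = 14 / 2
  ≈ 7

7


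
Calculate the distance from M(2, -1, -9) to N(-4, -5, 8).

d = √[(x₂-x₁)² + (y₂-y₁)² + (z₂-z₁)²]
  = √[(-6)² + (-4)² + 17²]
  = √[36 + 16 + 289]
  = √341
  ≈ 18.47

18.47


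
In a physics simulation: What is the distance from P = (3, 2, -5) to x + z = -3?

distance = |a·x₀ + b·y₀ + c·z₀ - d| / √(a² + b² + c²)
  = |1·3 + 0·2 + 1·(-5) - (-3)| / √(1² + 0² + 1²)
  = |3 + 0 - 5 + 3| / √(1 + 0 + 1)
  = |1| / √2
  = 1 / 1.414
  ≈ 0.7071

0.7071


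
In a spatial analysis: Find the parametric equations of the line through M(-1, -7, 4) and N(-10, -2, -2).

Direction vector d = N - M = (-10 + 1, -2 + 7, -2 - 4) = (-9, 5, -6)
Parametric form r = M + t·d:
x = -1 - 9t, y = -7 + 5t, z = 4 - 6t

x = -1 - 9t, y = -7 + 5t, z = 4 - 6t


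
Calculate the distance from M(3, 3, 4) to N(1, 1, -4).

d = √[(x₂-x₁)² + (y₂-y₁)² + (z₂-z₁)²]
  = √[(-2)² + (-2)² + (-8)²]
  = √[4 + 4 + 64]
  = √72
  ≈ 8.485

8.485


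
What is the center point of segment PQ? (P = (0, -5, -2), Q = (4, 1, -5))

M = ((x₁+x₂)/2, (y₁+y₂)/2, (z₁+z₂)/2)
  = ((0 + 4)/2, (-5 + 1)/2, (-2 - 5)/2)
  = (4/2, -4/2, -7/2)
  = (2, -2, -3.5)

(2, -2, -3.5)


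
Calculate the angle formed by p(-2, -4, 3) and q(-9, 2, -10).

p·q = (-2)·(-9) + (-4)·2 + 3·(-10) = 18 - 8 - 30 = -20
|p| = √((-2)² + (-4)² + 3²) = √29 ≈ 5.385
|q| = √((-9)² + 2² + (-10)²) = √185 ≈ 13.6
cos θ = (p·q)/(|p||q|) = -20/(5.385·13.6) ≈ -0.2731
θ = arccos(-0.2731) ≈ 105.8°

105.8°


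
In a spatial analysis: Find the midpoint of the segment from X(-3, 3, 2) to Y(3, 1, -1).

M = ((x₁+x₂)/2, (y₁+y₂)/2, (z₁+z₂)/2)
  = ((-3 + 3)/2, (3 + 1)/2, (2 - 1)/2)
  = (0/2, 4/2, 1/2)
  = (0, 2, 0.5)

(0, 2, 0.5)


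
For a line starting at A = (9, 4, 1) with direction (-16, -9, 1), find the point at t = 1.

P(t) = A + t·d
  = (9 + (-16)·1, 4 + (-9)·1, 1 + 1·1)
  = (9 - 16, 4 - 9, 1 + 1)
  = (-7, -5, 2)

(-7, -5, 2)


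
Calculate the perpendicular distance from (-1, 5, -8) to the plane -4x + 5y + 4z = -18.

distance = |a·x₀ + b·y₀ + c·z₀ - d| / √(a² + b² + c²)
  = |(-4)·(-1) + 5·5 + 4·(-8) - (-18)| / √((-4)² + 5² + 4²)
  = |4 + 25 - 32 + 18| / √(16 + 25 + 16)
  = |15| / √57
  = 15 / 7.55
  ≈ 1.987

1.987


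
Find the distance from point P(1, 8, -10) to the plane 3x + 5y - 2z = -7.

distance = |a·x₀ + b·y₀ + c·z₀ - d| / √(a² + b² + c²)
  = |3·1 + 5·8 + (-2)·(-10) - (-7)| / √(3² + 5² + (-2)²)
  = |3 + 40 + 20 + 7| / √(9 + 25 + 4)
  = |70| / √38
  = 70 / 6.164
  ≈ 11.36

11.36


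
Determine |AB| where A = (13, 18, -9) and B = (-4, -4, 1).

d = √[(x₂-x₁)² + (y₂-y₁)² + (z₂-z₁)²]
  = √[(-17)² + (-22)² + 10²]
  = √[289 + 484 + 100]
  = √873
  ≈ 29.55

29.55


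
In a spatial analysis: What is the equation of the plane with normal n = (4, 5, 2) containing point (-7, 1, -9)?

The plane through P with normal n = (a, b, c) satisfies n·(r - P) = 0,
i.e. ax + by + cz = a·x₀ + b·y₀ + c·z₀.
d = 4·(-7) + 5·1 + 2·(-9)
  = -28 + 5 - 18
  = -41
Equation: 4x + 5y + 2z = -41

4x + 5y + 2z = -41


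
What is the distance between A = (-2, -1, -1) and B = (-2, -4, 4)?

d = √[(x₂-x₁)² + (y₂-y₁)² + (z₂-z₁)²]
  = √[0² + (-3)² + 5²]
  = √[0 + 9 + 25]
  = √34
  ≈ 5.831

5.831


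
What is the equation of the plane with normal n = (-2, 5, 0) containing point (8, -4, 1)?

The plane through P with normal n = (a, b, c) satisfies n·(r - P) = 0,
i.e. ax + by + cz = a·x₀ + b·y₀ + c·z₀.
d = (-2)·8 + 5·(-4) + 0·1
  = -16 - 20 + 0
  = -36
Equation: -2x + 5y = -36

-2x + 5y = -36


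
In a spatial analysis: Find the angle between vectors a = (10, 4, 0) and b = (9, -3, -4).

a·b = 10·9 + 4·(-3) + 0·(-4) = 90 - 12 + 0 = 78
|a| = √(10² + 4² + 0²) = √116 ≈ 10.77
|b| = √(9² + (-3)² + (-4)²) = √106 ≈ 10.3
cos θ = (a·b)/(|a||b|) = 78/(10.77·10.3) ≈ 0.7034
θ = arccos(0.7034) ≈ 45.3°

45.3°


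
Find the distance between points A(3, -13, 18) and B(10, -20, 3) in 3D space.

d = √[(x₂-x₁)² + (y₂-y₁)² + (z₂-z₁)²]
  = √[7² + (-7)² + (-15)²]
  = √[49 + 49 + 225]
  = √323
  ≈ 17.97

17.97


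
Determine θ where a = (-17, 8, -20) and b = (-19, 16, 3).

a·b = (-17)·(-19) + 8·16 + (-20)·3 = 323 + 128 - 60 = 391
|a| = √((-17)² + 8² + (-20)²) = √753 ≈ 27.44
|b| = √((-19)² + 16² + 3²) = √626 ≈ 25.02
cos θ = (a·b)/(|a||b|) = 391/(27.44·25.02) ≈ 0.5695
θ = arccos(0.5695) ≈ 55.28°

55.28°


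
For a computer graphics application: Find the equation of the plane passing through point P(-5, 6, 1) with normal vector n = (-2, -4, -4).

The plane through P with normal n = (a, b, c) satisfies n·(r - P) = 0,
i.e. ax + by + cz = a·x₀ + b·y₀ + c·z₀.
d = (-2)·(-5) + (-4)·6 + (-4)·1
  = 10 - 24 - 4
  = -18
Equation: -2x - 4y - 4z = -18

-2x - 4y - 4z = -18


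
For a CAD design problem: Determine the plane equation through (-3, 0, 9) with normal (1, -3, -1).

The plane through P with normal n = (a, b, c) satisfies n·(r - P) = 0,
i.e. ax + by + cz = a·x₀ + b·y₀ + c·z₀.
d = 1·(-3) + (-3)·0 + (-1)·9
  = -3 + 0 - 9
  = -12
Equation: x - 3y - z = -12

x - 3y - z = -12


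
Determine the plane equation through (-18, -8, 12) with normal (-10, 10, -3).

The plane through P with normal n = (a, b, c) satisfies n·(r - P) = 0,
i.e. ax + by + cz = a·x₀ + b·y₀ + c·z₀.
d = (-10)·(-18) + 10·(-8) + (-3)·12
  = 180 - 80 - 36
  = 64
Equation: -10x + 10y - 3z = 64

-10x + 10y - 3z = 64


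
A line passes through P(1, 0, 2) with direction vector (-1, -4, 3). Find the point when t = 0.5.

P(t) = P + t·d
  = (1 + (-1)·0.5, 0 + (-4)·0.5, 2 + 3·0.5)
  = (1 - 0.5, 0 - 2, 2 + 1.5)
  = (0.5, -2, 3.5)

(0.5, -2, 3.5)


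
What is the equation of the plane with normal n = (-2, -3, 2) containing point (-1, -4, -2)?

The plane through P with normal n = (a, b, c) satisfies n·(r - P) = 0,
i.e. ax + by + cz = a·x₀ + b·y₀ + c·z₀.
d = (-2)·(-1) + (-3)·(-4) + 2·(-2)
  = 2 + 12 - 4
  = 10
Equation: -2x - 3y + 2z = 10

-2x - 3y + 2z = 10


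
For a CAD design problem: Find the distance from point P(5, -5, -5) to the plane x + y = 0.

distance = |a·x₀ + b·y₀ + c·z₀ - d| / √(a² + b² + c²)
  = |1·5 + 1·(-5) + 0·(-5) - 0| / √(1² + 1² + 0²)
  = |5 - 5 + 0 + 0| / √(1 + 1 + 0)
  = |0| / √2
  = 0 / 1.414
  ≈ 0

0


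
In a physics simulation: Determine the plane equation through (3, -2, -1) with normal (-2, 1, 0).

The plane through P with normal n = (a, b, c) satisfies n·(r - P) = 0,
i.e. ax + by + cz = a·x₀ + b·y₀ + c·z₀.
d = (-2)·3 + 1·(-2) + 0·(-1)
  = -6 - 2 + 0
  = -8
Equation: -2x + y = -8

-2x + y = -8


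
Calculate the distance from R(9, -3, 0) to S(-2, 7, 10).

d = √[(x₂-x₁)² + (y₂-y₁)² + (z₂-z₁)²]
  = √[(-11)² + 10² + 10²]
  = √[121 + 100 + 100]
  = √321
  ≈ 17.92

17.92


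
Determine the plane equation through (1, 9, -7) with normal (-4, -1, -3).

The plane through P with normal n = (a, b, c) satisfies n·(r - P) = 0,
i.e. ax + by + cz = a·x₀ + b·y₀ + c·z₀.
d = (-4)·1 + (-1)·9 + (-3)·(-7)
  = -4 - 9 + 21
  = 8
Equation: -4x - y - 3z = 8

-4x - y - 3z = 8


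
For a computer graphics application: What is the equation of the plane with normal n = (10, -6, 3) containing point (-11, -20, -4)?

The plane through P with normal n = (a, b, c) satisfies n·(r - P) = 0,
i.e. ax + by + cz = a·x₀ + b·y₀ + c·z₀.
d = 10·(-11) + (-6)·(-20) + 3·(-4)
  = -110 + 120 - 12
  = -2
Equation: 10x - 6y + 3z = -2

10x - 6y + 3z = -2


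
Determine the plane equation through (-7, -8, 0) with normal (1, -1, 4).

The plane through P with normal n = (a, b, c) satisfies n·(r - P) = 0,
i.e. ax + by + cz = a·x₀ + b·y₀ + c·z₀.
d = 1·(-7) + (-1)·(-8) + 4·0
  = -7 + 8 + 0
  = 1
Equation: x - y + 4z = 1

x - y + 4z = 1


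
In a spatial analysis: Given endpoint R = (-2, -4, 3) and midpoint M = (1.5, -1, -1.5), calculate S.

S = 2M - R
  = (2·1.5 - (-2), 2·(-1) - (-4), 2·(-1.5) - 3)
  = (3 + 2, -2 + 4, -3 - 3)
  = (5, 2, -6)

(5, 2, -6)


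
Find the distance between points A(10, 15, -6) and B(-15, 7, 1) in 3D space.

d = √[(x₂-x₁)² + (y₂-y₁)² + (z₂-z₁)²]
  = √[(-25)² + (-8)² + 7²]
  = √[625 + 64 + 49]
  = √738
  ≈ 27.17

27.17


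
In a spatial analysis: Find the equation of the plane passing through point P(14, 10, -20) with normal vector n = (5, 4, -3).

The plane through P with normal n = (a, b, c) satisfies n·(r - P) = 0,
i.e. ax + by + cz = a·x₀ + b·y₀ + c·z₀.
d = 5·14 + 4·10 + (-3)·(-20)
  = 70 + 40 + 60
  = 170
Equation: 5x + 4y - 3z = 170

5x + 4y - 3z = 170


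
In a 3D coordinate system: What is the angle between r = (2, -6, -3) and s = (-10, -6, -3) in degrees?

r·s = 2·(-10) + (-6)·(-6) + (-3)·(-3) = -20 + 36 + 9 = 25
|r| = √(2² + (-6)² + (-3)²) = √49 ≈ 7
|s| = √((-10)² + (-6)² + (-3)²) = √145 ≈ 12.04
cos θ = (r·s)/(|r||s|) = 25/(7·12.04) ≈ 0.2966
θ = arccos(0.2966) ≈ 72.75°

72.75°


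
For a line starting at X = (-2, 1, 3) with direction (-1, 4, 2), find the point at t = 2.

P(t) = X + t·d
  = (-2 + (-1)·2, 1 + 4·2, 3 + 2·2)
  = (-2 - 2, 1 + 8, 3 + 4)
  = (-4, 9, 7)

(-4, 9, 7)


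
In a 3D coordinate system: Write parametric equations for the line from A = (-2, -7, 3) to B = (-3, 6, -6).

Direction vector d = B - A = (-3 + 2, 6 + 7, -6 - 3) = (-1, 13, -9)
Parametric form r = A + t·d:
x = -2 - t, y = -7 + 13t, z = 3 - 9t

x = -2 - t, y = -7 + 13t, z = 3 - 9t


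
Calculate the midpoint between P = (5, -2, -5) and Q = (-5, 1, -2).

M = ((x₁+x₂)/2, (y₁+y₂)/2, (z₁+z₂)/2)
  = ((5 - 5)/2, (-2 + 1)/2, (-5 - 2)/2)
  = (0/2, -1/2, -7/2)
  = (0, -0.5, -3.5)

(0, -0.5, -3.5)


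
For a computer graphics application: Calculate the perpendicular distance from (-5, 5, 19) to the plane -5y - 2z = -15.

distance = |a·x₀ + b·y₀ + c·z₀ - d| / √(a² + b² + c²)
  = |0·(-5) + (-5)·5 + (-2)·19 - (-15)| / √(0² + (-5)² + (-2)²)
  = |0 - 25 - 38 + 15| / √(0 + 25 + 4)
  = |-48| / √29
  = 48 / 5.385
  ≈ 8.913

8.913


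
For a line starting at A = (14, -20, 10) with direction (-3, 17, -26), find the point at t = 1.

P(t) = A + t·d
  = (14 + (-3)·1, -20 + 17·1, 10 + (-26)·1)
  = (14 - 3, -20 + 17, 10 - 26)
  = (11, -3, -16)

(11, -3, -16)


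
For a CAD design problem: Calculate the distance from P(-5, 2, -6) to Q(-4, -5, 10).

d = √[(x₂-x₁)² + (y₂-y₁)² + (z₂-z₁)²]
  = √[1² + (-7)² + 16²]
  = √[1 + 49 + 256]
  = √306
  ≈ 17.49

17.49


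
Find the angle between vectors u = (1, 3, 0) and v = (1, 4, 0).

u·v = 1·1 + 3·4 + 0·0 = 1 + 12 + 0 = 13
|u| = √(1² + 3² + 0²) = √10 ≈ 3.162
|v| = √(1² + 4² + 0²) = √17 ≈ 4.123
cos θ = (u·v)/(|u||v|) = 13/(3.162·4.123) ≈ 0.9971
θ = arccos(0.9971) ≈ 4.399°

4.399°


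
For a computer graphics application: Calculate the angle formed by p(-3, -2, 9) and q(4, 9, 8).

p·q = (-3)·4 + (-2)·9 + 9·8 = -12 - 18 + 72 = 42
|p| = √((-3)² + (-2)² + 9²) = √94 ≈ 9.695
|q| = √(4² + 9² + 8²) = √161 ≈ 12.69
cos θ = (p·q)/(|p||q|) = 42/(9.695·12.69) ≈ 0.3414
θ = arccos(0.3414) ≈ 70.04°

70.04°


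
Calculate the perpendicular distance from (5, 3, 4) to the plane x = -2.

distance = |a·x₀ + b·y₀ + c·z₀ - d| / √(a² + b² + c²)
  = |1·5 + 0·3 + 0·4 - (-2)| / √(1² + 0² + 0²)
  = |5 + 0 + 0 + 2| / √(1 + 0 + 0)
  = |7| / √1
  = 7 / 1
  ≈ 7

7


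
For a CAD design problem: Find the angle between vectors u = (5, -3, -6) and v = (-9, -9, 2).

u·v = 5·(-9) + (-3)·(-9) + (-6)·2 = -45 + 27 - 12 = -30
|u| = √(5² + (-3)² + (-6)²) = √70 ≈ 8.367
|v| = √((-9)² + (-9)² + 2²) = √166 ≈ 12.88
cos θ = (u·v)/(|u||v|) = -30/(8.367·12.88) ≈ -0.2783
θ = arccos(-0.2783) ≈ 106.2°

106.2°


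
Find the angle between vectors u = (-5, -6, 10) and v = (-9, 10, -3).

u·v = (-5)·(-9) + (-6)·10 + 10·(-3) = 45 - 60 - 30 = -45
|u| = √((-5)² + (-6)² + 10²) = √161 ≈ 12.69
|v| = √((-9)² + 10² + (-3)²) = √190 ≈ 13.78
cos θ = (u·v)/(|u||v|) = -45/(12.69·13.78) ≈ -0.2573
θ = arccos(-0.2573) ≈ 104.9°

104.9°


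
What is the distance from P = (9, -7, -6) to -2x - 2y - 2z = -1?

distance = |a·x₀ + b·y₀ + c·z₀ - d| / √(a² + b² + c²)
  = |(-2)·9 + (-2)·(-7) + (-2)·(-6) - (-1)| / √((-2)² + (-2)² + (-2)²)
  = |-18 + 14 + 12 + 1| / √(4 + 4 + 4)
  = |9| / √12
  = 9 / 3.464
  ≈ 2.598

2.598


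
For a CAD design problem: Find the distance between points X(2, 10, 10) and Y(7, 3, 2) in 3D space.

d = √[(x₂-x₁)² + (y₂-y₁)² + (z₂-z₁)²]
  = √[5² + (-7)² + (-8)²]
  = √[25 + 49 + 64]
  = √138
  ≈ 11.75

11.75


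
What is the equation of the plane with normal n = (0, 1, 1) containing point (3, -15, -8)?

The plane through P with normal n = (a, b, c) satisfies n·(r - P) = 0,
i.e. ax + by + cz = a·x₀ + b·y₀ + c·z₀.
d = 0·3 + 1·(-15) + 1·(-8)
  = 0 - 15 - 8
  = -23
Equation: y + z = -23

y + z = -23


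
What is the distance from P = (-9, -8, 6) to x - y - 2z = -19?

distance = |a·x₀ + b·y₀ + c·z₀ - d| / √(a² + b² + c²)
  = |1·(-9) + (-1)·(-8) + (-2)·6 - (-19)| / √(1² + (-1)² + (-2)²)
  = |-9 + 8 - 12 + 19| / √(1 + 1 + 4)
  = |6| / √6
  = 6 / 2.449
  ≈ 2.449

2.449


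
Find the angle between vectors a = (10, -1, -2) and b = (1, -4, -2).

a·b = 10·1 + (-1)·(-4) + (-2)·(-2) = 10 + 4 + 4 = 18
|a| = √(10² + (-1)² + (-2)²) = √105 ≈ 10.25
|b| = √(1² + (-4)² + (-2)²) = √21 ≈ 4.583
cos θ = (a·b)/(|a||b|) = 18/(10.25·4.583) ≈ 0.3833
θ = arccos(0.3833) ≈ 67.46°

67.46°


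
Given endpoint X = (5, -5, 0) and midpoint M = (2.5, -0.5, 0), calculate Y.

Y = 2M - X
  = (2·2.5 - 5, 2·(-0.5) - (-5), 2·0 - 0)
  = (5 - 5, -1 + 5, 0 + 0)
  = (0, 4, 0)

(0, 4, 0)


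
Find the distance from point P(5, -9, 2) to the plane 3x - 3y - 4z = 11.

distance = |a·x₀ + b·y₀ + c·z₀ - d| / √(a² + b² + c²)
  = |3·5 + (-3)·(-9) + (-4)·2 - 11| / √(3² + (-3)² + (-4)²)
  = |15 + 27 - 8 - 11| / √(9 + 9 + 16)
  = |23| / √34
  = 23 / 5.831
  ≈ 3.944

3.944


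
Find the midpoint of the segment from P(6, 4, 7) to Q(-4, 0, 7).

M = ((x₁+x₂)/2, (y₁+y₂)/2, (z₁+z₂)/2)
  = ((6 - 4)/2, (4 + 0)/2, (7 + 7)/2)
  = (2/2, 4/2, 14/2)
  = (1, 2, 7)

(1, 2, 7)


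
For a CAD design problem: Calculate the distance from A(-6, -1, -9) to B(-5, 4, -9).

d = √[(x₂-x₁)² + (y₂-y₁)² + (z₂-z₁)²]
  = √[1² + 5² + 0²]
  = √[1 + 25 + 0]
  = √26
  ≈ 5.099

5.099


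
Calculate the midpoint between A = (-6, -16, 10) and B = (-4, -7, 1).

M = ((x₁+x₂)/2, (y₁+y₂)/2, (z₁+z₂)/2)
  = ((-6 - 4)/2, (-16 - 7)/2, (10 + 1)/2)
  = (-10/2, -23/2, 11/2)
  = (-5, -11.5, 5.5)

(-5, -11.5, 5.5)


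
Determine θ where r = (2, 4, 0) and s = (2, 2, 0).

r·s = 2·2 + 4·2 + 0·0 = 4 + 8 + 0 = 12
|r| = √(2² + 4² + 0²) = √20 ≈ 4.472
|s| = √(2² + 2² + 0²) = √8 ≈ 2.828
cos θ = (r·s)/(|r||s|) = 12/(4.472·2.828) ≈ 0.9487
θ = arccos(0.9487) ≈ 18.43°

18.43°


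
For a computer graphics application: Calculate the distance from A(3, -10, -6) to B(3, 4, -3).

d = √[(x₂-x₁)² + (y₂-y₁)² + (z₂-z₁)²]
  = √[0² + 14² + 3²]
  = √[0 + 196 + 9]
  = √205
  ≈ 14.32

14.32


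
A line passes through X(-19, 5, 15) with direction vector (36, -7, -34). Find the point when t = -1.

P(t) = X + t·d
  = (-19 + 36·(-1), 5 + (-7)·(-1), 15 + (-34)·(-1))
  = (-19 - 36, 5 + 7, 15 + 34)
  = (-55, 12, 49)

(-55, 12, 49)


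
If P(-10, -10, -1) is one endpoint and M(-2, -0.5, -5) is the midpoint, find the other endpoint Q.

Q = 2M - P
  = (2·(-2) - (-10), 2·(-0.5) - (-10), 2·(-5) - (-1))
  = (-4 + 10, -1 + 10, -10 + 1)
  = (6, 9, -9)

(6, 9, -9)


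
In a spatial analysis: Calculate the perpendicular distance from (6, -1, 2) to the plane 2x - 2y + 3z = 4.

distance = |a·x₀ + b·y₀ + c·z₀ - d| / √(a² + b² + c²)
  = |2·6 + (-2)·(-1) + 3·2 - 4| / √(2² + (-2)² + 3²)
  = |12 + 2 + 6 - 4| / √(4 + 4 + 9)
  = |16| / √17
  = 16 / 4.123
  ≈ 3.881

3.881


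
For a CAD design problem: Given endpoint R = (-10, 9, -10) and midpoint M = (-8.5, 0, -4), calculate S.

S = 2M - R
  = (2·(-8.5) - (-10), 2·0 - 9, 2·(-4) - (-10))
  = (-17 + 10, 0 - 9, -8 + 10)
  = (-7, -9, 2)

(-7, -9, 2)


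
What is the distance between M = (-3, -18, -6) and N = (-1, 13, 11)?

d = √[(x₂-x₁)² + (y₂-y₁)² + (z₂-z₁)²]
  = √[2² + 31² + 17²]
  = √[4 + 961 + 289]
  = √1254
  ≈ 35.41

35.41


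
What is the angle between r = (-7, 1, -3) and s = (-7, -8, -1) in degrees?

r·s = (-7)·(-7) + 1·(-8) + (-3)·(-1) = 49 - 8 + 3 = 44
|r| = √((-7)² + 1² + (-3)²) = √59 ≈ 7.681
|s| = √((-7)² + (-8)² + (-1)²) = √114 ≈ 10.68
cos θ = (r·s)/(|r||s|) = 44/(7.681·10.68) ≈ 0.5365
θ = arccos(0.5365) ≈ 57.55°

57.55°


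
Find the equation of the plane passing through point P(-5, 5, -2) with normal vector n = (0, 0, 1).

The plane through P with normal n = (a, b, c) satisfies n·(r - P) = 0,
i.e. ax + by + cz = a·x₀ + b·y₀ + c·z₀.
d = 0·(-5) + 0·5 + 1·(-2)
  = 0 + 0 - 2
  = -2
Equation: z = -2

z = -2


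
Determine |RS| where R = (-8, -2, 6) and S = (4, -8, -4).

d = √[(x₂-x₁)² + (y₂-y₁)² + (z₂-z₁)²]
  = √[12² + (-6)² + (-10)²]
  = √[144 + 36 + 100]
  = √280
  ≈ 16.73

16.73


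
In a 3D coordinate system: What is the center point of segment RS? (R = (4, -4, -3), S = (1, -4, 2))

M = ((x₁+x₂)/2, (y₁+y₂)/2, (z₁+z₂)/2)
  = ((4 + 1)/2, (-4 - 4)/2, (-3 + 2)/2)
  = (5/2, -8/2, -1/2)
  = (2.5, -4, -0.5)

(2.5, -4, -0.5)


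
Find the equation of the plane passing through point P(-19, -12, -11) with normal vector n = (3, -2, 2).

The plane through P with normal n = (a, b, c) satisfies n·(r - P) = 0,
i.e. ax + by + cz = a·x₀ + b·y₀ + c·z₀.
d = 3·(-19) + (-2)·(-12) + 2·(-11)
  = -57 + 24 - 22
  = -55
Equation: 3x - 2y + 2z = -55

3x - 2y + 2z = -55


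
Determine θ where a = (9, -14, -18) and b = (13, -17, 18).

a·b = 9·13 + (-14)·(-17) + (-18)·18 = 117 + 238 - 324 = 31
|a| = √(9² + (-14)² + (-18)²) = √601 ≈ 24.52
|b| = √(13² + (-17)² + 18²) = √782 ≈ 27.96
cos θ = (a·b)/(|a||b|) = 31/(24.52·27.96) ≈ 0.04522
θ = arccos(0.04522) ≈ 87.41°

87.41°


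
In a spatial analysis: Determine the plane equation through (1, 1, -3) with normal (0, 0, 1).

The plane through P with normal n = (a, b, c) satisfies n·(r - P) = 0,
i.e. ax + by + cz = a·x₀ + b·y₀ + c·z₀.
d = 0·1 + 0·1 + 1·(-3)
  = 0 + 0 - 3
  = -3
Equation: z = -3

z = -3


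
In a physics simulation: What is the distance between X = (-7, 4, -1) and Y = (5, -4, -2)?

d = √[(x₂-x₁)² + (y₂-y₁)² + (z₂-z₁)²]
  = √[12² + (-8)² + (-1)²]
  = √[144 + 64 + 1]
  = √209
  ≈ 14.46

14.46


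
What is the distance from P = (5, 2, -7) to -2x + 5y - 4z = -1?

distance = |a·x₀ + b·y₀ + c·z₀ - d| / √(a² + b² + c²)
  = |(-2)·5 + 5·2 + (-4)·(-7) - (-1)| / √((-2)² + 5² + (-4)²)
  = |-10 + 10 + 28 + 1| / √(4 + 25 + 16)
  = |29| / √45
  = 29 / 6.708
  ≈ 4.323

4.323


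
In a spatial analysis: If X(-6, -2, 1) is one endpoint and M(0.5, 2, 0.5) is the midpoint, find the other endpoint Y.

Y = 2M - X
  = (2·0.5 - (-6), 2·2 - (-2), 2·0.5 - 1)
  = (1 + 6, 4 + 2, 1 - 1)
  = (7, 6, 0)

(7, 6, 0)


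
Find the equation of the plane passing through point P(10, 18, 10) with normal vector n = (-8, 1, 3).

The plane through P with normal n = (a, b, c) satisfies n·(r - P) = 0,
i.e. ax + by + cz = a·x₀ + b·y₀ + c·z₀.
d = (-8)·10 + 1·18 + 3·10
  = -80 + 18 + 30
  = -32
Equation: -8x + y + 3z = -32

-8x + y + 3z = -32


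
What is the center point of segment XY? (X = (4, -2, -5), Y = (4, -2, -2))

M = ((x₁+x₂)/2, (y₁+y₂)/2, (z₁+z₂)/2)
  = ((4 + 4)/2, (-2 - 2)/2, (-5 - 2)/2)
  = (8/2, -4/2, -7/2)
  = (4, -2, -3.5)

(4, -2, -3.5)


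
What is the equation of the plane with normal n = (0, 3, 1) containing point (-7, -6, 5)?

The plane through P with normal n = (a, b, c) satisfies n·(r - P) = 0,
i.e. ax + by + cz = a·x₀ + b·y₀ + c·z₀.
d = 0·(-7) + 3·(-6) + 1·5
  = 0 - 18 + 5
  = -13
Equation: 3y + z = -13

3y + z = -13


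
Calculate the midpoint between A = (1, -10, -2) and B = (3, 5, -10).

M = ((x₁+x₂)/2, (y₁+y₂)/2, (z₁+z₂)/2)
  = ((1 + 3)/2, (-10 + 5)/2, (-2 - 10)/2)
  = (4/2, -5/2, -12/2)
  = (2, -2.5, -6)

(2, -2.5, -6)


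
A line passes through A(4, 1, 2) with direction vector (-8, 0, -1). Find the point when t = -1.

P(t) = A + t·d
  = (4 + (-8)·(-1), 1 + 0·(-1), 2 + (-1)·(-1))
  = (4 + 8, 1 + 0, 2 + 1)
  = (12, 1, 3)

(12, 1, 3)


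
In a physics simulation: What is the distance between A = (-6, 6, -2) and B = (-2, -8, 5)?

d = √[(x₂-x₁)² + (y₂-y₁)² + (z₂-z₁)²]
  = √[4² + (-14)² + 7²]
  = √[16 + 196 + 49]
  = √261
  ≈ 16.16

16.16


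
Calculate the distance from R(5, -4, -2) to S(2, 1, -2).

d = √[(x₂-x₁)² + (y₂-y₁)² + (z₂-z₁)²]
  = √[(-3)² + 5² + 0²]
  = √[9 + 25 + 0]
  = √34
  ≈ 5.831

5.831


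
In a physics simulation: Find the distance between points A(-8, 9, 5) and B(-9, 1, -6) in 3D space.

d = √[(x₂-x₁)² + (y₂-y₁)² + (z₂-z₁)²]
  = √[(-1)² + (-8)² + (-11)²]
  = √[1 + 64 + 121]
  = √186
  ≈ 13.64

13.64


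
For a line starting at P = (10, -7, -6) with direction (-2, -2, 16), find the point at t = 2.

P(t) = P + t·d
  = (10 + (-2)·2, -7 + (-2)·2, -6 + 16·2)
  = (10 - 4, -7 - 4, -6 + 32)
  = (6, -11, 26)

(6, -11, 26)


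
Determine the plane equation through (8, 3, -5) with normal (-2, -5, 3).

The plane through P with normal n = (a, b, c) satisfies n·(r - P) = 0,
i.e. ax + by + cz = a·x₀ + b·y₀ + c·z₀.
d = (-2)·8 + (-5)·3 + 3·(-5)
  = -16 - 15 - 15
  = -46
Equation: -2x - 5y + 3z = -46

-2x - 5y + 3z = -46


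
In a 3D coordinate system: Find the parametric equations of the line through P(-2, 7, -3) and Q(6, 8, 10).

Direction vector d = Q - P = (6 + 2, 8 - 7, 10 + 3) = (8, 1, 13)
Parametric form r = P + t·d:
x = -2 + 8t, y = 7 + t, z = -3 + 13t

x = -2 + 8t, y = 7 + t, z = -3 + 13t


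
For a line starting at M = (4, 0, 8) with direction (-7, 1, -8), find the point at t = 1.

P(t) = M + t·d
  = (4 + (-7)·1, 0 + 1·1, 8 + (-8)·1)
  = (4 - 7, 0 + 1, 8 - 8)
  = (-3, 1, 0)

(-3, 1, 0)


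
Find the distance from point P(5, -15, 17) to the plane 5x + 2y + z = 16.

distance = |a·x₀ + b·y₀ + c·z₀ - d| / √(a² + b² + c²)
  = |5·5 + 2·(-15) + 1·17 - 16| / √(5² + 2² + 1²)
  = |25 - 30 + 17 - 16| / √(25 + 4 + 1)
  = |-4| / √30
  = 4 / 5.477
  ≈ 0.7303

0.7303


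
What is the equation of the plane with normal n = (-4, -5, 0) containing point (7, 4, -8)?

The plane through P with normal n = (a, b, c) satisfies n·(r - P) = 0,
i.e. ax + by + cz = a·x₀ + b·y₀ + c·z₀.
d = (-4)·7 + (-5)·4 + 0·(-8)
  = -28 - 20 + 0
  = -48
Equation: -4x - 5y = -48

-4x - 5y = -48


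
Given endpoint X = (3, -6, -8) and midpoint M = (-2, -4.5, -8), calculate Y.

Y = 2M - X
  = (2·(-2) - 3, 2·(-4.5) - (-6), 2·(-8) - (-8))
  = (-4 - 3, -9 + 6, -16 + 8)
  = (-7, -3, -8)

(-7, -3, -8)


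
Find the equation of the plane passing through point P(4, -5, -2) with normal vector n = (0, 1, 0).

The plane through P with normal n = (a, b, c) satisfies n·(r - P) = 0,
i.e. ax + by + cz = a·x₀ + b·y₀ + c·z₀.
d = 0·4 + 1·(-5) + 0·(-2)
  = 0 - 5 + 0
  = -5
Equation: y = -5

y = -5


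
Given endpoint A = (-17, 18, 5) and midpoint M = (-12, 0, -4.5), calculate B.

B = 2M - A
  = (2·(-12) - (-17), 2·0 - 18, 2·(-4.5) - 5)
  = (-24 + 17, 0 - 18, -9 - 5)
  = (-7, -18, -14)

(-7, -18, -14)
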